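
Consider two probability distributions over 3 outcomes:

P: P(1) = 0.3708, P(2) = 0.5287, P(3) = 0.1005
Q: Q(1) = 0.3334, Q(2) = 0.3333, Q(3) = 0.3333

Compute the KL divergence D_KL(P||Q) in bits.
0.2350 bits

D_KL(P||Q) = Σ P(x) log₂(P(x)/Q(x))

Computing term by term:
  P(1)·log₂(P(1)/Q(1)) = 0.3708·log₂(0.3708/0.3334) = 0.05688
  P(2)·log₂(P(2)/Q(2)) = 0.5287·log₂(0.5287/0.3333) = 0.35192
  P(3)·log₂(P(3)/Q(3)) = 0.1005·log₂(0.1005/0.3333) = -0.17383

D_KL(P||Q) = 0.05688 + 0.35192 - 0.17383 = 0.23497 ≈ 0.2350 bits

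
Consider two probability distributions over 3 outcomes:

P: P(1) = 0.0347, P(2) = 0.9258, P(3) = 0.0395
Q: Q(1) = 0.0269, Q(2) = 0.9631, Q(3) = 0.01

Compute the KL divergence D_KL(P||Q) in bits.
0.0383 bits

D_KL(P||Q) = Σ P(x) log₂(P(x)/Q(x))

Computing term by term:
  P(1)·log₂(P(1)/Q(1)) = 0.0347·log₂(0.0347/0.0269) = 0.01275
  P(2)·log₂(P(2)/Q(2)) = 0.9258·log₂(0.9258/0.9631) = -0.05276
  P(3)·log₂(P(3)/Q(3)) = 0.0395·log₂(0.0395/0.01) = 0.07828

D_KL(P||Q) = 0.01275 - 0.05276 + 0.07828 = 0.03827 ≈ 0.0383 bits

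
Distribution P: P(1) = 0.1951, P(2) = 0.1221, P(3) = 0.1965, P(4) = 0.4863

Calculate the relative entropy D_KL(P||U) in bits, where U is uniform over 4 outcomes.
0.2025 bits

U(i) = 1/4 for all i

D_KL(P||U) = Σ P(x) log₂(P(x) / (1/4))
           = Σ P(x) log₂(P(x)) + log₂(4)
           = log₂(4) - H(P)

H(P) = -Σ P(x) log₂(P(x)):
  -P(1)·log₂(P(1)) = -(0.1951)·log₂(0.1951) = 0.45999
  -P(2)·log₂(P(2)) = -(0.1221)·log₂(0.1221) = 0.37043
  -P(3)·log₂(P(3)) = -(0.1965)·log₂(0.1965) = 0.46126
  -P(4)·log₂(P(4)) = -(0.4863)·log₂(0.4863) = 0.50579
H(P) = 0.45999 + 0.37043 + 0.46126 + 0.50579 = 1.79747 bits

log₂(4) = 2.00000 bits

D_KL(P||U) = 2.00000 - 1.79747 = 0.20253 ≈ 0.2025 bits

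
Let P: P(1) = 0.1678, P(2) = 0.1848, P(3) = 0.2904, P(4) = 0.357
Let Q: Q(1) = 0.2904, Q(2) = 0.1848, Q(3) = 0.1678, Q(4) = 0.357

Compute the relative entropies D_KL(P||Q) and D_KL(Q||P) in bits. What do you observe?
D_KL(P||Q) = 0.0970 bits, D_KL(Q||P) = 0.0970 bits. The two directions give the same value here, because Q is a self-inverse relabeling of P; in general KL divergence is asymmetric.

D_KL(P||Q) = Σ P(x) log₂(P(x)/Q(x))

Computing term by term:
  P(1)·log₂(P(1)/Q(1)) = 0.1678·log₂(0.1678/0.2904) = -0.13278
  P(2)·log₂(P(2)/Q(2)) = 0.1848·log₂(0.1848/0.1848) = 0.00000
  P(3)·log₂(P(3)/Q(3)) = 0.2904·log₂(0.2904/0.1678) = 0.22979
  P(4)·log₂(P(4)/Q(4)) = 0.357·log₂(0.357/0.357) = 0.00000

D_KL(P||Q) = -0.13278 + 0.00000 + 0.22979 + 0.00000 = 0.09701 ≈ 0.0970 bits

D_KL(Q||P) = Σ Q(x) log₂(Q(x)/P(x))

Computing term by term:
  Q(1)·log₂(Q(1)/P(1)) = 0.2904·log₂(0.2904/0.1678) = 0.22979
  Q(2)·log₂(Q(2)/P(2)) = 0.1848·log₂(0.1848/0.1848) = 0.00000
  Q(3)·log₂(Q(3)/P(3)) = 0.1678·log₂(0.1678/0.2904) = -0.13278
  Q(4)·log₂(Q(4)/P(4)) = 0.357·log₂(0.357/0.357) = 0.00000

D_KL(Q||P) = 0.22979 + 0.00000 - 0.13278 + 0.00000 = 0.09701 ≈ 0.0970 bits

These ARE equal here. Q is P with outcomes relabeled (Q(1) = P(3), Q(3) = P(1)) by a relabeling that is its own inverse, so the two sums contain exactly the same terms in a different order. This is a special case — KL divergence is not symmetric in general: D_KL(P||Q) ≠ D_KL(Q||P) for most P, Q.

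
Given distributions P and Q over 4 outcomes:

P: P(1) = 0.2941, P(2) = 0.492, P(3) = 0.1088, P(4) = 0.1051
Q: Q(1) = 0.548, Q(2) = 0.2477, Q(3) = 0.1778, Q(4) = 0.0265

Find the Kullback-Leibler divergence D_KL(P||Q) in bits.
0.3549 bits

D_KL(P||Q) = Σ P(x) log₂(P(x)/Q(x))

Computing term by term:
  P(1)·log₂(P(1)/Q(1)) = 0.2941·log₂(0.2941/0.548) = -0.26406
  P(2)·log₂(P(2)/Q(2)) = 0.492·log₂(0.492/0.2477) = 0.48711
  P(3)·log₂(P(3)/Q(3)) = 0.1088·log₂(0.1088/0.1778) = -0.07709
  P(4)·log₂(P(4)/Q(4)) = 0.1051·log₂(0.1051/0.0265) = 0.20891

D_KL(P||Q) = -0.26406 + 0.48711 - 0.07709 + 0.20891 = 0.35487 ≈ 0.3549 bits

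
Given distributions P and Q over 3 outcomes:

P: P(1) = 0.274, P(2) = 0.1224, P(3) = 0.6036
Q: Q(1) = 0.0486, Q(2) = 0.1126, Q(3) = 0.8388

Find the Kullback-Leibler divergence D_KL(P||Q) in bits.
0.4119 bits

D_KL(P||Q) = Σ P(x) log₂(P(x)/Q(x))

Computing term by term:
  P(1)·log₂(P(1)/Q(1)) = 0.274·log₂(0.274/0.0486) = 0.68367
  P(2)·log₂(P(2)/Q(2)) = 0.1224·log₂(0.1224/0.1126) = 0.01474
  P(3)·log₂(P(3)/Q(3)) = 0.6036·log₂(0.6036/0.8388) = -0.28655

D_KL(P||Q) = 0.68367 + 0.01474 - 0.28655 = 0.41186 ≈ 0.4119 bits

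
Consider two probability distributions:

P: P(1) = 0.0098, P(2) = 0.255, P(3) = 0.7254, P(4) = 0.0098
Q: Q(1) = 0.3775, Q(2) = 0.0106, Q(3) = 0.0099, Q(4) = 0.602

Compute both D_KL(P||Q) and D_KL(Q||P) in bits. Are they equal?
D_KL(P||Q) = 5.5542 bits, D_KL(Q||P) = 5.4549 bits. No, they are not equal.

D_KL(P||Q) = Σ P(x) log₂(P(x)/Q(x))

Computing term by term:
  P(1)·log₂(P(1)/Q(1)) = 0.0098·log₂(0.0098/0.3775) = -0.05162
  P(2)·log₂(P(2)/Q(2)) = 0.255·log₂(0.255/0.0106) = 1.17003
  P(3)·log₂(P(3)/Q(3)) = 0.7254·log₂(0.7254/0.0099) = 4.49400
  P(4)·log₂(P(4)/Q(4)) = 0.0098·log₂(0.0098/0.602) = -0.05822

D_KL(P||Q) = -0.05162 + 1.17003 + 4.49400 - 0.05822 = 5.55419 ≈ 5.5542 bits

D_KL(Q||P) = Σ Q(x) log₂(Q(x)/P(x))

Computing term by term:
  Q(1)·log₂(Q(1)/P(1)) = 0.3775·log₂(0.3775/0.0098) = 1.98850
  Q(2)·log₂(Q(2)/P(2)) = 0.0106·log₂(0.0106/0.255) = -0.04864
  Q(3)·log₂(Q(3)/P(3)) = 0.0099·log₂(0.0099/0.7254) = -0.06133
  Q(4)·log₂(Q(4)/P(4)) = 0.602·log₂(0.602/0.0098) = 3.57638

D_KL(Q||P) = 1.98850 - 0.04864 - 0.06133 + 3.57638 = 5.45491 ≈ 5.4549 bits

These are NOT equal (difference: 0.0993 bits). KL divergence is asymmetric: D_KL(P||Q) ≠ D_KL(Q||P) in general.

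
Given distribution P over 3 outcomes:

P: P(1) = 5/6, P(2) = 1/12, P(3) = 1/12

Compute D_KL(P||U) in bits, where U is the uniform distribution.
0.7683 bits

U(i) = 1/3 for all i

D_KL(P||U) = Σ P(x) log₂(P(x) / (1/3))
           = Σ P(x) log₂(P(x)) + log₂(3)
           = log₂(3) - H(P)

H(P) = -Σ P(x) log₂(P(x)):
  -P(1)·log₂(P(1)) = -(5/6)·log₂(5/6) = 0.21920
  -P(2)·log₂(P(2)) = -(1/12)·log₂(1/12) = 0.29875
  -P(3)·log₂(P(3)) = -(1/12)·log₂(1/12) = 0.29875
H(P) = 0.21920 + 0.29875 + 0.29875 = 0.81670 bits

log₂(3) = 1.58496 bits

D_KL(P||U) = 1.58496 - 0.81670 = 0.76826 ≈ 0.7683 bits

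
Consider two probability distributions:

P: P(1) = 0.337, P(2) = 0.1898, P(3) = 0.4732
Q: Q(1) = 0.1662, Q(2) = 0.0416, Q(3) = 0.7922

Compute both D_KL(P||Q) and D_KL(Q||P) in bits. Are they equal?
D_KL(P||Q) = 0.4075 bits, D_KL(Q||P) = 0.3283 bits. No, they are not equal.

D_KL(P||Q) = Σ P(x) log₂(P(x)/Q(x))

Computing term by term:
  P(1)·log₂(P(1)/Q(1)) = 0.337·log₂(0.337/0.1662) = 0.34368
  P(2)·log₂(P(2)/Q(2)) = 0.1898·log₂(0.1898/0.0416) = 0.41563
  P(3)·log₂(P(3)/Q(3)) = 0.4732·log₂(0.4732/0.7922) = -0.35178

D_KL(P||Q) = 0.34368 + 0.41563 - 0.35178 = 0.40753 ≈ 0.4075 bits

D_KL(Q||P) = Σ Q(x) log₂(Q(x)/P(x))

Computing term by term:
  Q(1)·log₂(Q(1)/P(1)) = 0.1662·log₂(0.1662/0.337) = -0.16950
  Q(2)·log₂(Q(2)/P(2)) = 0.0416·log₂(0.0416/0.1898) = -0.09110
  Q(3)·log₂(Q(3)/P(3)) = 0.7922·log₂(0.7922/0.4732) = 0.58893

D_KL(Q||P) = -0.16950 - 0.09110 + 0.58893 = 0.32833 ≈ 0.3283 bits

These are NOT equal (difference: 0.0792 bits). KL divergence is asymmetric: D_KL(P||Q) ≠ D_KL(Q||P) in general.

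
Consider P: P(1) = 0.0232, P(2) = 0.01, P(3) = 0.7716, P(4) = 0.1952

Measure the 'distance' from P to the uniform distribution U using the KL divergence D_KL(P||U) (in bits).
1.0589 bits

U(i) = 1/4 for all i

D_KL(P||U) = Σ P(x) log₂(P(x) / (1/4))
           = Σ P(x) log₂(P(x)) + log₂(4)
           = log₂(4) - H(P)

H(P) = -Σ P(x) log₂(P(x)):
  -P(1)·log₂(P(1)) = -(0.0232)·log₂(0.0232) = 0.12597
  -P(2)·log₂(P(2)) = -(0.01)·log₂(0.01) = 0.06644
  -P(3)·log₂(P(3)) = -(0.7716)·log₂(0.7716) = 0.28864
  -P(4)·log₂(P(4)) = -(0.1952)·log₂(0.1952) = 0.46008
H(P) = 0.12597 + 0.06644 + 0.28864 + 0.46008 = 0.94113 bits

log₂(4) = 2.00000 bits

D_KL(P||U) = 2.00000 - 0.94113 = 1.05887 ≈ 1.0589 bits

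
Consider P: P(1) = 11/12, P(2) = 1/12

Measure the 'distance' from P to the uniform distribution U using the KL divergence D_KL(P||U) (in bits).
0.5862 bits

U(i) = 1/2 for all i

D_KL(P||U) = Σ P(x) log₂(P(x) / (1/2))
           = Σ P(x) log₂(P(x)) + log₂(2)
           = log₂(2) - H(P)

H(P) = -Σ P(x) log₂(P(x)):
  -P(1)·log₂(P(1)) = -(11/12)·log₂(11/12) = 0.11507
  -P(2)·log₂(P(2)) = -(1/12)·log₂(1/12) = 0.29875
H(P) = 0.11507 + 0.29875 = 0.41382 bits

log₂(2) = 1.00000 bits

D_KL(P||U) = 1.00000 - 0.41382 = 0.58618 ≈ 0.5862 bits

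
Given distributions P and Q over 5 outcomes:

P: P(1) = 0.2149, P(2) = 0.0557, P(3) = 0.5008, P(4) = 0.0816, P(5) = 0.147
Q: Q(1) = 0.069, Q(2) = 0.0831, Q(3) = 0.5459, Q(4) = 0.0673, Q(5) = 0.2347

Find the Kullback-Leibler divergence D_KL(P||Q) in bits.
0.1812 bits

D_KL(P||Q) = Σ P(x) log₂(P(x)/Q(x))

Computing term by term:
  P(1)·log₂(P(1)/Q(1)) = 0.2149·log₂(0.2149/0.069) = 0.35222
  P(2)·log₂(P(2)/Q(2)) = 0.0557·log₂(0.0557/0.0831) = -0.03215
  P(3)·log₂(P(3)/Q(3)) = 0.5008·log₂(0.5008/0.5459) = -0.06230
  P(4)·log₂(P(4)/Q(4)) = 0.0816·log₂(0.0816/0.0673) = 0.02268
  P(5)·log₂(P(5)/Q(5)) = 0.147·log₂(0.147/0.2347) = -0.09923

D_KL(P||Q) = 0.35222 - 0.03215 - 0.06230 + 0.02268 - 0.09923 = 0.18122 ≈ 0.1812 bits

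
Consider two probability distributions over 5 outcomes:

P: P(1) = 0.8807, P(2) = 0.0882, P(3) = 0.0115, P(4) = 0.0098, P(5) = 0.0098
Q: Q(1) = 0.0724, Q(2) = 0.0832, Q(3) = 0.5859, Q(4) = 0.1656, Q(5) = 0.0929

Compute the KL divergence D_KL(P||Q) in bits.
3.0450 bits

D_KL(P||Q) = Σ P(x) log₂(P(x)/Q(x))

Computing term by term:
  P(1)·log₂(P(1)/Q(1)) = 0.8807·log₂(0.8807/0.0724) = 3.17456
  P(2)·log₂(P(2)/Q(2)) = 0.0882·log₂(0.0882/0.0832) = 0.00743
  P(3)·log₂(P(3)/Q(3)) = 0.0115·log₂(0.0115/0.5859) = -0.06522
  P(4)·log₂(P(4)/Q(4)) = 0.0098·log₂(0.0098/0.1656) = -0.03997
  P(5)·log₂(P(5)/Q(5)) = 0.0098·log₂(0.0098/0.0929) = -0.03180

D_KL(P||Q) = 3.17456 + 0.00743 - 0.06522 - 0.03997 - 0.03180 = 3.04500 ≈ 3.0450 bits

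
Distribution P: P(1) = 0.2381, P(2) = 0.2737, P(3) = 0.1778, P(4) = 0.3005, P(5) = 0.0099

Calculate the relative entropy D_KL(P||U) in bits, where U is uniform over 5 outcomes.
0.2872 bits

U(i) = 1/5 for all i

D_KL(P||U) = Σ P(x) log₂(P(x) / (1/5))
           = Σ P(x) log₂(P(x)) + log₂(5)
           = log₂(5) - H(P)

H(P) = -Σ P(x) log₂(P(x)):
  -P(1)·log₂(P(1)) = -(0.2381)·log₂(0.2381) = 0.49295
  -P(2)·log₂(P(2)) = -(0.2737)·log₂(0.2737) = 0.51164
  -P(3)·log₂(P(3)) = -(0.1778)·log₂(0.1778) = 0.44302
  -P(4)·log₂(P(4)) = -(0.3005)·log₂(0.3005) = 0.52124
  -P(5)·log₂(P(5)) = -(0.0099)·log₂(0.0099) = 0.06592
H(P) = 0.49295 + 0.51164 + 0.44302 + 0.52124 + 0.06592 = 2.03477 bits

log₂(5) = 2.32193 bits

D_KL(P||U) = 2.32193 - 2.03477 = 0.28716 ≈ 0.2872 bits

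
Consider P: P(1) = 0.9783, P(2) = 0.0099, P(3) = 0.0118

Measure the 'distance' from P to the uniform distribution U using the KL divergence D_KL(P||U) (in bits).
1.4125 bits

U(i) = 1/3 for all i

D_KL(P||U) = Σ P(x) log₂(P(x) / (1/3))
           = Σ P(x) log₂(P(x)) + log₂(3)
           = log₂(3) - H(P)

H(P) = -Σ P(x) log₂(P(x)):
  -P(1)·log₂(P(1)) = -(0.9783)·log₂(0.9783) = 0.03096
  -P(2)·log₂(P(2)) = -(0.0099)·log₂(0.0099) = 0.06592
  -P(3)·log₂(P(3)) = -(0.0118)·log₂(0.0118) = 0.07558
H(P) = 0.03096 + 0.06592 + 0.07558 = 0.17246 bits

log₂(3) = 1.58496 bits

D_KL(P||U) = 1.58496 - 0.17246 = 1.41250 ≈ 1.4125 bits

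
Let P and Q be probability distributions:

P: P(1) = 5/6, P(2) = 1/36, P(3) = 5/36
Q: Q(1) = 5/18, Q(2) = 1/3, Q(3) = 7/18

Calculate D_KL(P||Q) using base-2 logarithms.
1.0149 bits

D_KL(P||Q) = Σ P(x) log₂(P(x)/Q(x))

Computing term by term:
  P(1)·log₂(P(1)/Q(1)) = (5/6)·log₂((5/6)/(5/18)) = 1.32080
  P(2)·log₂(P(2)/Q(2)) = (1/36)·log₂((1/36)/(1/3)) = -0.09958
  P(3)·log₂(P(3)/Q(3)) = (5/36)·log₂((5/36)/(7/18)) = -0.20631

D_KL(P||Q) = 1.32080 - 0.09958 - 0.20631 = 1.01491 ≈ 1.0149 bits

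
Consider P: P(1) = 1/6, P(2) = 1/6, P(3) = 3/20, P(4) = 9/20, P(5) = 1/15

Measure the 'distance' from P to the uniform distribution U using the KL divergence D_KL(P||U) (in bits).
0.2709 bits

U(i) = 1/5 for all i

D_KL(P||U) = Σ P(x) log₂(P(x) / (1/5))
           = Σ P(x) log₂(P(x)) + log₂(5)
           = log₂(5) - H(P)

H(P) = -Σ P(x) log₂(P(x)):
  -P(1)·log₂(P(1)) = -(1/6)·log₂(1/6) = 0.43083
  -P(2)·log₂(P(2)) = -(1/6)·log₂(1/6) = 0.43083
  -P(3)·log₂(P(3)) = -(3/20)·log₂(3/20) = 0.41054
  -P(4)·log₂(P(4)) = -(9/20)·log₂(9/20) = 0.51840
  -P(5)·log₂(P(5)) = -(1/15)·log₂(1/15) = 0.26046
H(P) = 0.43083 + 0.43083 + 0.41054 + 0.51840 + 0.26046 = 2.05106 bits

log₂(5) = 2.32193 bits

D_KL(P||U) = 2.32193 - 2.05106 = 0.27087 ≈ 0.2709 bits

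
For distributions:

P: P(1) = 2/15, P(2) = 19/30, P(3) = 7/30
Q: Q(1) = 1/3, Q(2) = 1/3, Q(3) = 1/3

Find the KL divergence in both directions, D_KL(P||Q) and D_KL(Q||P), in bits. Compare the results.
D_KL(P||Q) = 0.2901 bits, D_KL(Q||P) = 0.3035 bits. D_KL(Q||P) is larger than D_KL(P||Q) by 0.0134 bits; the two directions differ.

D_KL(P||Q) = Σ P(x) log₂(P(x)/Q(x))

Computing term by term:
  P(1)·log₂(P(1)/Q(1)) = (2/15)·log₂((2/15)/(1/3)) = -0.17626
  P(2)·log₂(P(2)/Q(2)) = (19/30)·log₂((19/30)/(1/3)) = 0.58647
  P(3)·log₂(P(3)/Q(3)) = (7/30)·log₂((7/30)/(1/3)) = -0.12007

D_KL(P||Q) = -0.17626 + 0.58647 - 0.12007 = 0.29014 ≈ 0.2901 bits

D_KL(Q||P) = Σ Q(x) log₂(Q(x)/P(x))

Computing term by term:
  Q(1)·log₂(Q(1)/P(1)) = (1/3)·log₂((1/3)/(2/15)) = 0.44064
  Q(2)·log₂(Q(2)/P(2)) = (1/3)·log₂((1/3)/(19/30)) = -0.30867
  Q(3)·log₂(Q(3)/P(3)) = (1/3)·log₂((1/3)/(7/30)) = 0.17152

D_KL(Q||P) = 0.44064 - 0.30867 + 0.17152 = 0.30349 ≈ 0.3035 bits

These are NOT equal (difference: 0.0134 bits). KL divergence is asymmetric: D_KL(P||Q) ≠ D_KL(Q||P) in general.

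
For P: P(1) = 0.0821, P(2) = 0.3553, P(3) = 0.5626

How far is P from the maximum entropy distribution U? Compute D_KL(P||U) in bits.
0.2916 bits

U(i) = 1/3 for all i

D_KL(P||U) = Σ P(x) log₂(P(x) / (1/3))
           = Σ P(x) log₂(P(x)) + log₂(3)
           = log₂(3) - H(P)

H(P) = -Σ P(x) log₂(P(x)):
  -P(1)·log₂(P(1)) = -(0.0821)·log₂(0.0821) = 0.29609
  -P(2)·log₂(P(2)) = -(0.3553)·log₂(0.3553) = 0.53042
  -P(3)·log₂(P(3)) = -(0.5626)·log₂(0.5626) = 0.46686
H(P) = 0.29609 + 0.53042 + 0.46686 = 1.29337 bits

log₂(3) = 1.58496 bits

D_KL(P||U) = 1.58496 - 1.29337 = 0.29159 ≈ 0.2916 bits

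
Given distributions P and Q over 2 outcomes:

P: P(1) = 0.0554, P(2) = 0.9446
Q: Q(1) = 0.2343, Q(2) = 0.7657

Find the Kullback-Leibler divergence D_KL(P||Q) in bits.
0.1709 bits

D_KL(P||Q) = Σ P(x) log₂(P(x)/Q(x))

Computing term by term:
  P(1)·log₂(P(1)/Q(1)) = 0.0554·log₂(0.0554/0.2343) = -0.11525
  P(2)·log₂(P(2)/Q(2)) = 0.9446·log₂(0.9446/0.7657) = 0.28614

D_KL(P||Q) = -0.11525 + 0.28614 = 0.17089 ≈ 0.1709 bits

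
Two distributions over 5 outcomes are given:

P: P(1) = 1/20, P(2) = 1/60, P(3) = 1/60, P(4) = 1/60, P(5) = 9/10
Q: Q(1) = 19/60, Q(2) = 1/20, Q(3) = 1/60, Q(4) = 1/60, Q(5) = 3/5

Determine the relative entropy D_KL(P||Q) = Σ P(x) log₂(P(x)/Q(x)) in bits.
0.3669 bits

D_KL(P||Q) = Σ P(x) log₂(P(x)/Q(x))

Computing term by term:
  P(1)·log₂(P(1)/Q(1)) = (1/20)·log₂((1/20)/(19/60)) = -0.13315
  P(2)·log₂(P(2)/Q(2)) = (1/60)·log₂((1/60)/(1/20)) = -0.02642
  P(3)·log₂(P(3)/Q(3)) = (1/60)·log₂((1/60)/(1/60)) = 0.00000
  P(4)·log₂(P(4)/Q(4)) = (1/60)·log₂((1/60)/(1/60)) = 0.00000
  P(5)·log₂(P(5)/Q(5)) = (9/10)·log₂((9/10)/(3/5)) = 0.52647

D_KL(P||Q) = -0.13315 - 0.02642 + 0.00000 + 0.00000 + 0.52647 = 0.36690 ≈ 0.3669 bits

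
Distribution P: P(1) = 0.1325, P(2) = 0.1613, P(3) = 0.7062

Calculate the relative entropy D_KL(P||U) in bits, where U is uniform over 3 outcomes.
0.4196 bits

U(i) = 1/3 for all i

D_KL(P||U) = Σ P(x) log₂(P(x) / (1/3))
           = Σ P(x) log₂(P(x)) + log₂(3)
           = log₂(3) - H(P)

H(P) = -Σ P(x) log₂(P(x)):
  -P(1)·log₂(P(1)) = -(0.1325)·log₂(0.1325) = 0.38636
  -P(2)·log₂(P(2)) = -(0.1613)·log₂(0.1613) = 0.42457
  -P(3)·log₂(P(3)) = -(0.7062)·log₂(0.7062) = 0.35441
H(P) = 0.38636 + 0.42457 + 0.35441 = 1.16534 bits

log₂(3) = 1.58496 bits

D_KL(P||U) = 1.58496 - 1.16534 = 0.41962 ≈ 0.4196 bits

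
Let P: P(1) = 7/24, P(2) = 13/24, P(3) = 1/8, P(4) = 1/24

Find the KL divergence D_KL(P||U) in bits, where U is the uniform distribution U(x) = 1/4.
0.4364 bits

U(i) = 1/4 for all i

D_KL(P||U) = Σ P(x) log₂(P(x) / (1/4))
           = Σ P(x) log₂(P(x)) + log₂(4)
           = log₂(4) - H(P)

H(P) = -Σ P(x) log₂(P(x)):
  -P(1)·log₂(P(1)) = -(7/24)·log₂(7/24) = 0.51847
  -P(2)·log₂(P(2)) = -(13/24)·log₂(13/24) = 0.47912
  -P(3)·log₂(P(3)) = -(1/8)·log₂(1/8) = 0.37500
  -P(4)·log₂(P(4)) = -(1/24)·log₂(1/24) = 0.19104
H(P) = 0.51847 + 0.47912 + 0.37500 + 0.19104 = 1.56363 bits

log₂(4) = 2.00000 bits

D_KL(P||U) = 2.00000 - 1.56363 = 0.43637 ≈ 0.4364 bits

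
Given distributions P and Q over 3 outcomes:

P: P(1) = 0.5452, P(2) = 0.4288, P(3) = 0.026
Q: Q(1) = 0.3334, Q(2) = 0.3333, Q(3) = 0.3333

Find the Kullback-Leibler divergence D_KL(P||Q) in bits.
0.4470 bits

D_KL(P||Q) = Σ P(x) log₂(P(x)/Q(x))

Computing term by term:
  P(1)·log₂(P(1)/Q(1)) = 0.5452·log₂(0.5452/0.3334) = 0.38684
  P(2)·log₂(P(2)/Q(2)) = 0.4288·log₂(0.4288/0.3333) = 0.15586
  P(3)·log₂(P(3)/Q(3)) = 0.026·log₂(0.026/0.3333) = -0.09569

D_KL(P||Q) = 0.38684 + 0.15586 - 0.09569 = 0.44701 ≈ 0.4470 bits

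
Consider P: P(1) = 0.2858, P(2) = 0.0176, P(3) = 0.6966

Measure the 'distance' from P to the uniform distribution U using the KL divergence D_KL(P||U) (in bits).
0.6026 bits

U(i) = 1/3 for all i

D_KL(P||U) = Σ P(x) log₂(P(x) / (1/3))
           = Σ P(x) log₂(P(x)) + log₂(3)
           = log₂(3) - H(P)

H(P) = -Σ P(x) log₂(P(x)):
  -P(1)·log₂(P(1)) = -(0.2858)·log₂(0.2858) = 0.51642
  -P(2)·log₂(P(2)) = -(0.0176)·log₂(0.0176) = 0.10258
  -P(3)·log₂(P(3)) = -(0.6966)·log₂(0.6966) = 0.36334
H(P) = 0.51642 + 0.10258 + 0.36334 = 0.98234 bits

log₂(3) = 1.58496 bits

D_KL(P||U) = 1.58496 - 0.98234 = 0.60262 ≈ 0.6026 bits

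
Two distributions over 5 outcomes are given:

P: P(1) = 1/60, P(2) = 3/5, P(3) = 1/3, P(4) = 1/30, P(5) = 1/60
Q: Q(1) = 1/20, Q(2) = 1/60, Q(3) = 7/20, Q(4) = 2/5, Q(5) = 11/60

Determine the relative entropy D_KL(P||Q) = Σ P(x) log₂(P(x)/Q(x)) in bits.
2.8749 bits

D_KL(P||Q) = Σ P(x) log₂(P(x)/Q(x))

Computing term by term:
  P(1)·log₂(P(1)/Q(1)) = (1/60)·log₂((1/60)/(1/20)) = -0.02642
  P(2)·log₂(P(2)/Q(2)) = (3/5)·log₂((3/5)/(1/60)) = 3.10196
  P(3)·log₂(P(3)/Q(3)) = (1/3)·log₂((1/3)/(7/20)) = -0.02346
  P(4)·log₂(P(4)/Q(4)) = (1/30)·log₂((1/30)/(2/5)) = -0.11950
  P(5)·log₂(P(5)/Q(5)) = (1/60)·log₂((1/60)/(11/60)) = -0.05766

D_KL(P||Q) = -0.02642 + 3.10196 - 0.02346 - 0.11950 - 0.05766 = 2.87492 ≈ 2.8749 bits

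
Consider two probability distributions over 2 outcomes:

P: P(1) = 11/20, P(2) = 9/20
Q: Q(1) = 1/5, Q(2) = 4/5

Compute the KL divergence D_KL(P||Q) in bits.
0.4292 bits

D_KL(P||Q) = Σ P(x) log₂(P(x)/Q(x))

Computing term by term:
  P(1)·log₂(P(1)/Q(1)) = (11/20)·log₂((11/20)/(1/5)) = 0.80269
  P(2)·log₂(P(2)/Q(2)) = (9/20)·log₂((9/20)/(4/5)) = -0.37353

D_KL(P||Q) = 0.80269 - 0.37353 = 0.42916 ≈ 0.4292 bits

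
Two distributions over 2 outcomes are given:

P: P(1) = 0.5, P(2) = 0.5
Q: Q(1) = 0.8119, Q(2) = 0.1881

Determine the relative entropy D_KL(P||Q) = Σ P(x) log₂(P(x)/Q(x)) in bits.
0.3555 bits

D_KL(P||Q) = Σ P(x) log₂(P(x)/Q(x))

Computing term by term:
  P(1)·log₂(P(1)/Q(1)) = 0.5·log₂(0.5/0.8119) = -0.34969
  P(2)·log₂(P(2)/Q(2)) = 0.5·log₂(0.5/0.1881) = 0.70521

D_KL(P||Q) = -0.34969 + 0.70521 = 0.35552 ≈ 0.3555 bits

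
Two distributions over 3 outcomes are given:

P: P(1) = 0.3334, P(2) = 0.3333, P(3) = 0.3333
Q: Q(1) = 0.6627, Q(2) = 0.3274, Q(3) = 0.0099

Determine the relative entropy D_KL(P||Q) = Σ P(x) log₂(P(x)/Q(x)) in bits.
1.3691 bits

D_KL(P||Q) = Σ P(x) log₂(P(x)/Q(x))

Computing term by term:
  P(1)·log₂(P(1)/Q(1)) = 0.3334·log₂(0.3334/0.6627) = -0.33043
  P(2)·log₂(P(2)/Q(2)) = 0.3333·log₂(0.3333/0.3274) = 0.00859
  P(3)·log₂(P(3)/Q(3)) = 0.3333·log₂(0.3333/0.0099) = 1.69091

D_KL(P||Q) = -0.33043 + 0.00859 + 1.69091 = 1.36907 ≈ 1.3691 bits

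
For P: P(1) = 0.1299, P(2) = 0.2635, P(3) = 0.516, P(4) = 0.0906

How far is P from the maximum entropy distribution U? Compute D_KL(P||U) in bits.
0.3041 bits

U(i) = 1/4 for all i

D_KL(P||U) = Σ P(x) log₂(P(x) / (1/4))
           = Σ P(x) log₂(P(x)) + log₂(4)
           = log₂(4) - H(P)

H(P) = -Σ P(x) log₂(P(x)):
  -P(1)·log₂(P(1)) = -(0.1299)·log₂(0.1299) = 0.38249
  -P(2)·log₂(P(2)) = -(0.2635)·log₂(0.2635) = 0.50701
  -P(3)·log₂(P(3)) = -(0.516)·log₂(0.516) = 0.49255
  -P(4)·log₂(P(4)) = -(0.0906)·log₂(0.0906) = 0.31387
H(P) = 0.38249 + 0.50701 + 0.49255 + 0.31387 = 1.69592 bits

log₂(4) = 2.00000 bits

D_KL(P||U) = 2.00000 - 1.69592 = 0.30408 ≈ 0.3041 bits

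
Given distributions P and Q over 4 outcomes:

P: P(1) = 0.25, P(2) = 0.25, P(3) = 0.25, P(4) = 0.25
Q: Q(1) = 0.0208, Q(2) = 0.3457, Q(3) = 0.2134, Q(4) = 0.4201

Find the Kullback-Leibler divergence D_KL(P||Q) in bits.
0.6498 bits

D_KL(P||Q) = Σ P(x) log₂(P(x)/Q(x))

Computing term by term:
  P(1)·log₂(P(1)/Q(1)) = 0.25·log₂(0.25/0.0208) = 0.89682
  P(2)·log₂(P(2)/Q(2)) = 0.25·log₂(0.25/0.3457) = -0.11690
  P(3)·log₂(P(3)/Q(3)) = 0.25·log₂(0.25/0.2134) = 0.05709
  P(4)·log₂(P(4)/Q(4)) = 0.25·log₂(0.25/0.4201) = -0.18720

D_KL(P||Q) = 0.89682 - 0.11690 + 0.05709 - 0.18720 = 0.64981 ≈ 0.6498 bits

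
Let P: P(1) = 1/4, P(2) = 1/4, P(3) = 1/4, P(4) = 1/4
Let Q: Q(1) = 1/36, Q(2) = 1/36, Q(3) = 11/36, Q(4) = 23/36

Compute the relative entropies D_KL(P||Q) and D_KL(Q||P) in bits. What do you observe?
D_KL(P||Q) = 1.1742 bits, D_KL(Q||P) = 0.7772 bits. The two directions give different values (D_KL(P||Q) exceeds D_KL(Q||P) by 0.3970 bits): KL divergence is asymmetric.

D_KL(P||Q) = Σ P(x) log₂(P(x)/Q(x))

Computing term by term:
  P(1)·log₂(P(1)/Q(1)) = (1/4)·log₂((1/4)/(1/36)) = 0.79248
  P(2)·log₂(P(2)/Q(2)) = (1/4)·log₂((1/4)/(1/36)) = 0.79248
  P(3)·log₂(P(3)/Q(3)) = (1/4)·log₂((1/4)/(11/36)) = -0.07238
  P(4)·log₂(P(4)/Q(4)) = (1/4)·log₂((1/4)/(23/36)) = -0.33841

D_KL(P||Q) = 0.79248 + 0.79248 - 0.07238 - 0.33841 = 1.17417 ≈ 1.1742 bits

D_KL(Q||P) = Σ Q(x) log₂(Q(x)/P(x))

Computing term by term:
  Q(1)·log₂(Q(1)/P(1)) = (1/36)·log₂((1/36)/(1/4)) = -0.08805
  Q(2)·log₂(Q(2)/P(2)) = (1/36)·log₂((1/36)/(1/4)) = -0.08805
  Q(3)·log₂(Q(3)/P(3)) = (11/36)·log₂((11/36)/(1/4)) = 0.08846
  Q(4)·log₂(Q(4)/P(4)) = (23/36)·log₂((23/36)/(1/4)) = 0.86482

D_KL(Q||P) = -0.08805 - 0.08805 + 0.08846 + 0.86482 = 0.77718 ≈ 0.7772 bits

These are NOT equal (difference: 0.3970 bits). KL divergence is asymmetric: D_KL(P||Q) ≠ D_KL(Q||P) in general.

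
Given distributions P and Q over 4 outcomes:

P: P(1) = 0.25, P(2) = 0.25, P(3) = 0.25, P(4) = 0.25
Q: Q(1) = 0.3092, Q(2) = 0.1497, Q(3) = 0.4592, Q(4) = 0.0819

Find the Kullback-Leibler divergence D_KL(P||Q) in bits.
0.2915 bits

D_KL(P||Q) = Σ P(x) log₂(P(x)/Q(x))

Computing term by term:
  P(1)·log₂(P(1)/Q(1)) = 0.25·log₂(0.25/0.3092) = -0.07665
  P(2)·log₂(P(2)/Q(2)) = 0.25·log₂(0.25/0.1497) = 0.18496
  P(3)·log₂(P(3)/Q(3)) = 0.25·log₂(0.25/0.4592) = -0.21930
  P(4)·log₂(P(4)/Q(4)) = 0.25·log₂(0.25/0.0819) = 0.40250

D_KL(P||Q) = -0.07665 + 0.18496 - 0.21930 + 0.40250 = 0.29151 ≈ 0.2915 bits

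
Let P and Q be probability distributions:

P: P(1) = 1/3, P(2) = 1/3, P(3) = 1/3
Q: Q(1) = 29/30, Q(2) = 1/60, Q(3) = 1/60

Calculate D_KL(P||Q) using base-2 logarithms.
2.3693 bits

D_KL(P||Q) = Σ P(x) log₂(P(x)/Q(x))

Computing term by term:
  P(1)·log₂(P(1)/Q(1)) = (1/3)·log₂((1/3)/(29/30)) = -0.51202
  P(2)·log₂(P(2)/Q(2)) = (1/3)·log₂((1/3)/(1/60)) = 1.44064
  P(3)·log₂(P(3)/Q(3)) = (1/3)·log₂((1/3)/(1/60)) = 1.44064

D_KL(P||Q) = -0.51202 + 1.44064 + 1.44064 = 2.36926 ≈ 2.3693 bits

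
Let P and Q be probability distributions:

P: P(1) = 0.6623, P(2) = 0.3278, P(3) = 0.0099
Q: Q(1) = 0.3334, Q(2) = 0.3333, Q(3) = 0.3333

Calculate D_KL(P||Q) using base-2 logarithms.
0.5977 bits

D_KL(P||Q) = Σ P(x) log₂(P(x)/Q(x))

Computing term by term:
  P(1)·log₂(P(1)/Q(1)) = 0.6623·log₂(0.6623/0.3334) = 0.65583
  P(2)·log₂(P(2)/Q(2)) = 0.3278·log₂(0.3278/0.3333) = -0.00787
  P(3)·log₂(P(3)/Q(3)) = 0.0099·log₂(0.0099/0.3333) = -0.05023

D_KL(P||Q) = 0.65583 - 0.00787 - 0.05023 = 0.59773 ≈ 0.5977 bits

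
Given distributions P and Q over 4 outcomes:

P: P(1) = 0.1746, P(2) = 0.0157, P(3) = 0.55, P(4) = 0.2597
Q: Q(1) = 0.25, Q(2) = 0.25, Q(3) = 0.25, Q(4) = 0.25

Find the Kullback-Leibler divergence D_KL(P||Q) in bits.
0.4868 bits

D_KL(P||Q) = Σ P(x) log₂(P(x)/Q(x))

Computing term by term:
  P(1)·log₂(P(1)/Q(1)) = 0.1746·log₂(0.1746/0.25) = -0.09042
  P(2)·log₂(P(2)/Q(2)) = 0.0157·log₂(0.0157/0.25) = -0.06269
  P(3)·log₂(P(3)/Q(3)) = 0.55·log₂(0.55/0.25) = 0.62563
  P(4)·log₂(P(4)/Q(4)) = 0.2597·log₂(0.2597/0.25) = 0.01426

D_KL(P||Q) = -0.09042 - 0.06269 + 0.62563 + 0.01426 = 0.48678 ≈ 0.4868 bits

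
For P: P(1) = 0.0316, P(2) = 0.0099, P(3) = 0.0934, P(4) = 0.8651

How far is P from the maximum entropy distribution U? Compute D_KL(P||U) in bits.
1.2763 bits

U(i) = 1/4 for all i

D_KL(P||U) = Σ P(x) log₂(P(x) / (1/4))
           = Σ P(x) log₂(P(x)) + log₂(4)
           = log₂(4) - H(P)

H(P) = -Σ P(x) log₂(P(x)):
  -P(1)·log₂(P(1)) = -(0.0316)·log₂(0.0316) = 0.15749
  -P(2)·log₂(P(2)) = -(0.0099)·log₂(0.0099) = 0.06592
  -P(3)·log₂(P(3)) = -(0.0934)·log₂(0.0934) = 0.31947
  -P(4)·log₂(P(4)) = -(0.8651)·log₂(0.8651) = 0.18086
H(P) = 0.15749 + 0.06592 + 0.31947 + 0.18086 = 0.72374 bits

log₂(4) = 2.00000 bits

D_KL(P||U) = 2.00000 - 0.72374 = 1.27626 ≈ 1.2763 bits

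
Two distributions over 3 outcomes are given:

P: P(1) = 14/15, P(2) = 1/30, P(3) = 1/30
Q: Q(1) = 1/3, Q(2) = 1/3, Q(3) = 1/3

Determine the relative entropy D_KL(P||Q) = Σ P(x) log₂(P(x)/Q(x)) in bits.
1.1649 bits

D_KL(P||Q) = Σ P(x) log₂(P(x)/Q(x))

Computing term by term:
  P(1)·log₂(P(1)/Q(1)) = (14/15)·log₂((14/15)/(1/3)) = 1.38640
  P(2)·log₂(P(2)/Q(2)) = (1/30)·log₂((1/30)/(1/3)) = -0.11073
  P(3)·log₂(P(3)/Q(3)) = (1/30)·log₂((1/30)/(1/3)) = -0.11073

D_KL(P||Q) = 1.38640 - 0.11073 - 0.11073 = 1.16494 ≈ 1.1649 bits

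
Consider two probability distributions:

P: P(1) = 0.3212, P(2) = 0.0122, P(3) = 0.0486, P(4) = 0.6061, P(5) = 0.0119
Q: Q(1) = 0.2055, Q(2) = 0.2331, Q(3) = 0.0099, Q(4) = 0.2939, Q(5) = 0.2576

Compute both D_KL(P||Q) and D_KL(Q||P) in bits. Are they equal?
D_KL(P||Q) = 0.8467 bits, D_KL(Q||P) = 1.6728 bits. No, they are not equal.

D_KL(P||Q) = Σ P(x) log₂(P(x)/Q(x))

Computing term by term:
  P(1)·log₂(P(1)/Q(1)) = 0.3212·log₂(0.3212/0.2055) = 0.20696
  P(2)·log₂(P(2)/Q(2)) = 0.0122·log₂(0.0122/0.2331) = -0.05192
  P(3)·log₂(P(3)/Q(3)) = 0.0486·log₂(0.0486/0.0099) = 0.11156
  P(4)·log₂(P(4)/Q(4)) = 0.6061·log₂(0.6061/0.2939) = 0.63291
  P(5)·log₂(P(5)/Q(5)) = 0.0119·log₂(0.0119/0.2576) = -0.05279

D_KL(P||Q) = 0.20696 - 0.05192 + 0.11156 + 0.63291 - 0.05279 = 0.84672 ≈ 0.8467 bits

D_KL(Q||P) = Σ Q(x) log₂(Q(x)/P(x))

Computing term by term:
  Q(1)·log₂(Q(1)/P(1)) = 0.2055·log₂(0.2055/0.3212) = -0.13241
  Q(2)·log₂(Q(2)/P(2)) = 0.2331·log₂(0.2331/0.0122) = 0.99207
  Q(3)·log₂(Q(3)/P(3)) = 0.0099·log₂(0.0099/0.0486) = -0.02273
  Q(4)·log₂(Q(4)/P(4)) = 0.2939·log₂(0.2939/0.6061) = -0.30690
  Q(5)·log₂(Q(5)/P(5)) = 0.2576·log₂(0.2576/0.0119) = 1.14274

D_KL(Q||P) = -0.13241 + 0.99207 - 0.02273 - 0.30690 + 1.14274 = 1.67277 ≈ 1.6728 bits

These are NOT equal (difference: 0.8261 bits). KL divergence is asymmetric: D_KL(P||Q) ≠ D_KL(Q||P) in general.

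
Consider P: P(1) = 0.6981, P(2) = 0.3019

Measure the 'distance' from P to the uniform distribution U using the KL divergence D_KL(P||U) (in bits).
0.1164 bits

U(i) = 1/2 for all i

D_KL(P||U) = Σ P(x) log₂(P(x) / (1/2))
           = Σ P(x) log₂(P(x)) + log₂(2)
           = log₂(2) - H(P)

H(P) = -Σ P(x) log₂(P(x)):
  -P(1)·log₂(P(1)) = -(0.6981)·log₂(0.6981) = 0.36196
  -P(2)·log₂(P(2)) = -(0.3019)·log₂(0.3019) = 0.52164
H(P) = 0.36196 + 0.52164 = 0.88360 bits

log₂(2) = 1.00000 bits

D_KL(P||U) = 1.00000 - 0.88360 = 0.11640 ≈ 0.1164 bits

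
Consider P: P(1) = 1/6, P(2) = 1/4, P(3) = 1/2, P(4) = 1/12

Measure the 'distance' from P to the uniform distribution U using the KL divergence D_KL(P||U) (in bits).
0.2704 bits

U(i) = 1/4 for all i

D_KL(P||U) = Σ P(x) log₂(P(x) / (1/4))
           = Σ P(x) log₂(P(x)) + log₂(4)
           = log₂(4) - H(P)

H(P) = -Σ P(x) log₂(P(x)):
  -P(1)·log₂(P(1)) = -(1/6)·log₂(1/6) = 0.43083
  -P(2)·log₂(P(2)) = -(1/4)·log₂(1/4) = 0.50000
  -P(3)·log₂(P(3)) = -(1/2)·log₂(1/2) = 0.50000
  -P(4)·log₂(P(4)) = -(1/12)·log₂(1/12) = 0.29875
H(P) = 0.43083 + 0.50000 + 0.50000 + 0.29875 = 1.72958 bits

log₂(4) = 2.00000 bits

D_KL(P||U) = 2.00000 - 1.72958 = 0.27042 ≈ 0.2704 bits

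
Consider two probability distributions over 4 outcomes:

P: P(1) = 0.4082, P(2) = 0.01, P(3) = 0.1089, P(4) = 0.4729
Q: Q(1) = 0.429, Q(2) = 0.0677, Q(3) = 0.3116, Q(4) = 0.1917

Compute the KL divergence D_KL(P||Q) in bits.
0.3940 bits

D_KL(P||Q) = Σ P(x) log₂(P(x)/Q(x))

Computing term by term:
  P(1)·log₂(P(1)/Q(1)) = 0.4082·log₂(0.4082/0.429) = -0.02927
  P(2)·log₂(P(2)/Q(2)) = 0.01·log₂(0.01/0.0677) = -0.02759
  P(3)·log₂(P(3)/Q(3)) = 0.1089·log₂(0.1089/0.3116) = -0.16517
  P(4)·log₂(P(4)/Q(4)) = 0.4729·log₂(0.4729/0.1917) = 0.61604

D_KL(P||Q) = -0.02927 - 0.02759 - 0.16517 + 0.61604 = 0.39401 ≈ 0.3940 bits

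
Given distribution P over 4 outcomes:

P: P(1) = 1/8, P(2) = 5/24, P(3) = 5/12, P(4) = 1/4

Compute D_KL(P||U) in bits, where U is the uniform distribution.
0.1273 bits

U(i) = 1/4 for all i

D_KL(P||U) = Σ P(x) log₂(P(x) / (1/4))
           = Σ P(x) log₂(P(x)) + log₂(4)
           = log₂(4) - H(P)

H(P) = -Σ P(x) log₂(P(x)):
  -P(1)·log₂(P(1)) = -(1/8)·log₂(1/8) = 0.37500
  -P(2)·log₂(P(2)) = -(5/24)·log₂(5/24) = 0.47147
  -P(3)·log₂(P(3)) = -(5/12)·log₂(5/12) = 0.52626
  -P(4)·log₂(P(4)) = -(1/4)·log₂(1/4) = 0.50000
H(P) = 0.37500 + 0.47147 + 0.52626 + 0.50000 = 1.87273 bits

log₂(4) = 2.00000 bits

D_KL(P||U) = 2.00000 - 1.87273 = 0.12727 ≈ 0.1273 bits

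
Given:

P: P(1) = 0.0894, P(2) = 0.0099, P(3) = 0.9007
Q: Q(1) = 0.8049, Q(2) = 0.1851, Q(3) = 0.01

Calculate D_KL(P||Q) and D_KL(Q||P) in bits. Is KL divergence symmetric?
D_KL(P||Q) = 5.5230 bits, D_KL(Q||P) = 3.2690 bits. No, KL divergence is not symmetric.

D_KL(P||Q) = Σ P(x) log₂(P(x)/Q(x))

Computing term by term:
  P(1)·log₂(P(1)/Q(1)) = 0.0894·log₂(0.0894/0.8049) = -0.28344
  P(2)·log₂(P(2)/Q(2)) = 0.0099·log₂(0.0099/0.1851) = -0.04182
  P(3)·log₂(P(3)/Q(3)) = 0.9007·log₂(0.9007/0.01) = 5.84822

D_KL(P||Q) = -0.28344 - 0.04182 + 5.84822 = 5.52296 ≈ 5.5230 bits

D_KL(Q||P) = Σ Q(x) log₂(Q(x)/P(x))

Computing term by term:
  Q(1)·log₂(Q(1)/P(1)) = 0.8049·log₂(0.8049/0.0894) = 2.55191
  Q(2)·log₂(Q(2)/P(2)) = 0.1851·log₂(0.1851/0.0099) = 0.78200
  Q(3)·log₂(Q(3)/P(3)) = 0.01·log₂(0.01/0.9007) = -0.06493

D_KL(Q||P) = 2.55191 + 0.78200 - 0.06493 = 3.26898 ≈ 3.2690 bits

These are NOT equal (difference: 2.2540 bits). KL divergence is asymmetric: D_KL(P||Q) ≠ D_KL(Q||P) in general.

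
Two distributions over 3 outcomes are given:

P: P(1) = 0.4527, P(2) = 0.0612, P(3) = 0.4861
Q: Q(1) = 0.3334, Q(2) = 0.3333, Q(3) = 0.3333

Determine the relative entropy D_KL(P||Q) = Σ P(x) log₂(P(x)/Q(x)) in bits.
0.3148 bits

D_KL(P||Q) = Σ P(x) log₂(P(x)/Q(x))

Computing term by term:
  P(1)·log₂(P(1)/Q(1)) = 0.4527·log₂(0.4527/0.3334) = 0.19978
  P(2)·log₂(P(2)/Q(2)) = 0.0612·log₂(0.0612/0.3333) = -0.14965
  P(3)·log₂(P(3)/Q(3)) = 0.4861·log₂(0.4861/0.3333) = 0.26465

D_KL(P||Q) = 0.19978 - 0.14965 + 0.26465 = 0.31478 ≈ 0.3148 bits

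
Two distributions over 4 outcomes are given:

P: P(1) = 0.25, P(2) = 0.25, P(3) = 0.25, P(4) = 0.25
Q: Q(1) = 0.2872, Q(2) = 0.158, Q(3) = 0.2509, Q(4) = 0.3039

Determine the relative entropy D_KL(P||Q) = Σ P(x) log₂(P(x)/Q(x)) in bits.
0.0438 bits

D_KL(P||Q) = Σ P(x) log₂(P(x)/Q(x))

Computing term by term:
  P(1)·log₂(P(1)/Q(1)) = 0.25·log₂(0.25/0.2872) = -0.05003
  P(2)·log₂(P(2)/Q(2)) = 0.25·log₂(0.25/0.158) = 0.16550
  P(3)·log₂(P(3)/Q(3)) = 0.25·log₂(0.25/0.2509) = -0.00130
  P(4)·log₂(P(4)/Q(4)) = 0.25·log₂(0.25/0.3039) = -0.07042

D_KL(P||Q) = -0.05003 + 0.16550 - 0.00130 - 0.07042 = 0.04375 ≈ 0.0438 bits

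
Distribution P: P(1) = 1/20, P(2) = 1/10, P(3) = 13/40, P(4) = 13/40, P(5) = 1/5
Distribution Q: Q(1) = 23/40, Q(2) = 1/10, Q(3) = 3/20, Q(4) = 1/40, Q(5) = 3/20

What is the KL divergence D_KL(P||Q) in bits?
1.4720 bits

D_KL(P||Q) = Σ P(x) log₂(P(x)/Q(x))

Computing term by term:
  P(1)·log₂(P(1)/Q(1)) = (1/20)·log₂((1/20)/(23/40)) = -0.17618
  P(2)·log₂(P(2)/Q(2)) = (1/10)·log₂((1/10)/(1/10)) = 0.00000
  P(3)·log₂(P(3)/Q(3)) = (13/40)·log₂((13/40)/(3/20)) = 0.36253
  P(4)·log₂(P(4)/Q(4)) = (13/40)·log₂((13/40)/(1/40)) = 1.20264
  P(5)·log₂(P(5)/Q(5)) = (1/5)·log₂((1/5)/(3/20)) = 0.08301

D_KL(P||Q) = -0.17618 + 0.00000 + 0.36253 + 1.20264 + 0.08301 = 1.47200 ≈ 1.4720 bits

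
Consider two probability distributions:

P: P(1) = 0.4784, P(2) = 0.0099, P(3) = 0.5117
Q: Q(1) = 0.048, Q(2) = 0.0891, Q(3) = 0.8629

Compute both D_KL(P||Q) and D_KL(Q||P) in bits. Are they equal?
D_KL(P||Q) = 1.1698 bits, D_KL(Q||P) = 0.7738 bits. No, they are not equal.

D_KL(P||Q) = Σ P(x) log₂(P(x)/Q(x))

Computing term by term:
  P(1)·log₂(P(1)/Q(1)) = 0.4784·log₂(0.4784/0.048) = 1.58691
  P(2)·log₂(P(2)/Q(2)) = 0.0099·log₂(0.0099/0.0891) = -0.03138
  P(3)·log₂(P(3)/Q(3)) = 0.5117·log₂(0.5117/0.8629) = -0.38577

D_KL(P||Q) = 1.58691 - 0.03138 - 0.38577 = 1.16976 ≈ 1.1698 bits

D_KL(Q||P) = Σ Q(x) log₂(Q(x)/P(x))

Computing term by term:
  Q(1)·log₂(Q(1)/P(1)) = 0.048·log₂(0.048/0.4784) = -0.15922
  Q(2)·log₂(Q(2)/P(2)) = 0.0891·log₂(0.0891/0.0099) = 0.28244
  Q(3)·log₂(Q(3)/P(3)) = 0.8629·log₂(0.8629/0.5117) = 0.65054

D_KL(Q||P) = -0.15922 + 0.28244 + 0.65054 = 0.77376 ≈ 0.7738 bits

These are NOT equal (difference: 0.3960 bits). KL divergence is asymmetric: D_KL(P||Q) ≠ D_KL(Q||P) in general.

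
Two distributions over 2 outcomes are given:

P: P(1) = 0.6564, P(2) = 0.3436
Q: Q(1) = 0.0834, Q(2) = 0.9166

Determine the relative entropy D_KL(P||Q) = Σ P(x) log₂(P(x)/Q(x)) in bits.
1.4674 bits

D_KL(P||Q) = Σ P(x) log₂(P(x)/Q(x))

Computing term by term:
  P(1)·log₂(P(1)/Q(1)) = 0.6564·log₂(0.6564/0.0834) = 1.95375
  P(2)·log₂(P(2)/Q(2)) = 0.3436·log₂(0.3436/0.9166) = -0.48639

D_KL(P||Q) = 1.95375 - 0.48639 = 1.46736 ≈ 1.4674 bits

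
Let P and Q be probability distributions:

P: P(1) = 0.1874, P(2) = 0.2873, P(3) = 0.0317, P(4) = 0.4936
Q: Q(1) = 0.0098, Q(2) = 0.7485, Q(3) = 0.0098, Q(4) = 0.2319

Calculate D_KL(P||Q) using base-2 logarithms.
0.9925 bits

D_KL(P||Q) = Σ P(x) log₂(P(x)/Q(x))

Computing term by term:
  P(1)·log₂(P(1)/Q(1)) = 0.1874·log₂(0.1874/0.0098) = 0.79780
  P(2)·log₂(P(2)/Q(2)) = 0.2873·log₂(0.2873/0.7485) = -0.39689
  P(3)·log₂(P(3)/Q(3)) = 0.0317·log₂(0.0317/0.0098) = 0.05369
  P(4)·log₂(P(4)/Q(4)) = 0.4936·log₂(0.4936/0.2319) = 0.53794

D_KL(P||Q) = 0.79780 - 0.39689 + 0.05369 + 0.53794 = 0.99254 ≈ 0.9925 bits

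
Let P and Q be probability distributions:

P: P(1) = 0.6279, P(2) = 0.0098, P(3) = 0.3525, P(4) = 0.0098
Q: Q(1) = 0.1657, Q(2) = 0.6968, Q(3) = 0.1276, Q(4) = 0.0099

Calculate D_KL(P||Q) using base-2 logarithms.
1.6631 bits

D_KL(P||Q) = Σ P(x) log₂(P(x)/Q(x))

Computing term by term:
  P(1)·log₂(P(1)/Q(1)) = 0.6279·log₂(0.6279/0.1657) = 1.20680
  P(2)·log₂(P(2)/Q(2)) = 0.0098·log₂(0.0098/0.6968) = -0.06029
  P(3)·log₂(P(3)/Q(3)) = 0.3525·log₂(0.3525/0.1276) = 0.51676
  P(4)·log₂(P(4)/Q(4)) = 0.0098·log₂(0.0098/0.0099) = -0.00014

D_KL(P||Q) = 1.20680 - 0.06029 + 0.51676 - 0.00014 = 1.66313 ≈ 1.6631 bits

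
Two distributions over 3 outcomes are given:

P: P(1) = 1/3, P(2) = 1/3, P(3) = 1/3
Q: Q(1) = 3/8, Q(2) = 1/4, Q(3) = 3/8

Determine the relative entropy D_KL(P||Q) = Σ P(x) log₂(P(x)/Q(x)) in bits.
0.0251 bits

D_KL(P||Q) = Σ P(x) log₂(P(x)/Q(x))

Computing term by term:
  P(1)·log₂(P(1)/Q(1)) = (1/3)·log₂((1/3)/(3/8)) = -0.05664
  P(2)·log₂(P(2)/Q(2)) = (1/3)·log₂((1/3)/(1/4)) = 0.13835
  P(3)·log₂(P(3)/Q(3)) = (1/3)·log₂((1/3)/(3/8)) = -0.05664

D_KL(P||Q) = -0.05664 + 0.13835 - 0.05664 = 0.02507 ≈ 0.0251 bits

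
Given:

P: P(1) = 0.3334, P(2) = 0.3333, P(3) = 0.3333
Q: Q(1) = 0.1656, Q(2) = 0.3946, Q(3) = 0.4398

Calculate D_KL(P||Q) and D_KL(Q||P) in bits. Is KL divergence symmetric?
D_KL(P||Q) = 0.1221 bits, D_KL(Q||P) = 0.1049 bits. No, KL divergence is not symmetric.

D_KL(P||Q) = Σ P(x) log₂(P(x)/Q(x))

Computing term by term:
  P(1)·log₂(P(1)/Q(1)) = 0.3334·log₂(0.3334/0.1656) = 0.33658
  P(2)·log₂(P(2)/Q(2)) = 0.3333·log₂(0.3333/0.3946) = -0.08118
  P(3)·log₂(P(3)/Q(3)) = 0.3333·log₂(0.3333/0.4398) = -0.13333

D_KL(P||Q) = 0.33658 - 0.08118 - 0.13333 = 0.12207 ≈ 0.1221 bits

D_KL(Q||P) = Σ Q(x) log₂(Q(x)/P(x))

Computing term by term:
  Q(1)·log₂(Q(1)/P(1)) = 0.1656·log₂(0.1656/0.3334) = -0.16718
  Q(2)·log₂(Q(2)/P(2)) = 0.3946·log₂(0.3946/0.3333) = 0.09611
  Q(3)·log₂(Q(3)/P(3)) = 0.4398·log₂(0.4398/0.3333) = 0.17593

D_KL(Q||P) = -0.16718 + 0.09611 + 0.17593 = 0.10486 ≈ 0.1049 bits

These are NOT equal (difference: 0.0172 bits). KL divergence is asymmetric: D_KL(P||Q) ≠ D_KL(Q||P) in general.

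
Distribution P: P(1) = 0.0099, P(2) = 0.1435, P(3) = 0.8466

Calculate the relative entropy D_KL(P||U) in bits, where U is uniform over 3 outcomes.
0.9137 bits

U(i) = 1/3 for all i

D_KL(P||U) = Σ P(x) log₂(P(x) / (1/3))
           = Σ P(x) log₂(P(x)) + log₂(3)
           = log₂(3) - H(P)

H(P) = -Σ P(x) log₂(P(x)):
  -P(1)·log₂(P(1)) = -(0.0099)·log₂(0.0099) = 0.06592
  -P(2)·log₂(P(2)) = -(0.1435)·log₂(0.1435) = 0.40193
  -P(3)·log₂(P(3)) = -(0.8466)·log₂(0.8466) = 0.20339
H(P) = 0.06592 + 0.40193 + 0.20339 = 0.67124 bits

log₂(3) = 1.58496 bits

D_KL(P||U) = 1.58496 - 0.67124 = 0.91372 ≈ 0.9137 bits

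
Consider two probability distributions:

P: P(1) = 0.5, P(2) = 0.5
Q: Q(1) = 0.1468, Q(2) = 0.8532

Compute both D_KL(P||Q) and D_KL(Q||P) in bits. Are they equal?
D_KL(P||Q) = 0.4986 bits, D_KL(Q||P) = 0.3982 bits. No, they are not equal.

D_KL(P||Q) = Σ P(x) log₂(P(x)/Q(x))

Computing term by term:
  P(1)·log₂(P(1)/Q(1)) = 0.5·log₂(0.5/0.1468) = 0.88404
  P(2)·log₂(P(2)/Q(2)) = 0.5·log₂(0.5/0.8532) = -0.38548

D_KL(P||Q) = 0.88404 - 0.38548 = 0.49856 ≈ 0.4986 bits

D_KL(Q||P) = Σ Q(x) log₂(Q(x)/P(x))

Computing term by term:
  Q(1)·log₂(Q(1)/P(1)) = 0.1468·log₂(0.1468/0.5) = -0.25955
  Q(2)·log₂(Q(2)/P(2)) = 0.8532·log₂(0.8532/0.5) = 0.65778

D_KL(Q||P) = -0.25955 + 0.65778 = 0.39823 ≈ 0.3982 bits

These are NOT equal (difference: 0.1004 bits). KL divergence is asymmetric: D_KL(P||Q) ≠ D_KL(Q||P) in general.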